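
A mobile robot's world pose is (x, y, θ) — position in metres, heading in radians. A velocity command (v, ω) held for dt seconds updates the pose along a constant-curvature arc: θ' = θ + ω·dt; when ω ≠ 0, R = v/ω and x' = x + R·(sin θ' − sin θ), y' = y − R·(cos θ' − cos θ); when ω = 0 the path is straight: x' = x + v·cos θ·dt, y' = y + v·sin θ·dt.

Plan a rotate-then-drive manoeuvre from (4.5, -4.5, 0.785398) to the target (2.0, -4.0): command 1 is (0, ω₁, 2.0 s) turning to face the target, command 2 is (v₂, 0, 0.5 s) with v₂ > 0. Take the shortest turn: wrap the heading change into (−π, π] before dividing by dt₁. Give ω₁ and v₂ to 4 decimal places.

ω₁ = 1.0794, v₂ = 5.0990

heading to target = atan2(-4−-4.5, 2−4.5) = 2.9442
Δθ = wrap(2.9442 − 0.7854) = 2.1588; ω₁ = Δθ/dt₁ = 1.0794
distance = √((2−4.5)² + (-4−-4.5)²) = 2.5495; v₂ = distance/dt₂ = 5.0990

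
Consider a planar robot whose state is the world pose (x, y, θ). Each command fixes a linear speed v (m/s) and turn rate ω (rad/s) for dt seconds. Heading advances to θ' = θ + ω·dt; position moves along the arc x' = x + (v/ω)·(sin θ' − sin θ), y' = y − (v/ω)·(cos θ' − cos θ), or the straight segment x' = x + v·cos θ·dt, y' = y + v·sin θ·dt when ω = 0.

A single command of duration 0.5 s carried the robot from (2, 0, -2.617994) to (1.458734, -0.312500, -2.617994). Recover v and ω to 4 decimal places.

Δθ = -2.617994 − -2.617994 = 0.000000
ω = Δθ/dt = 0.000000/0.5 = 0.0000
ω = 0 → v = (Δx·cos θ + Δy·sin θ)/dt = 1.2500

v = 1.2500, ω = 0.0000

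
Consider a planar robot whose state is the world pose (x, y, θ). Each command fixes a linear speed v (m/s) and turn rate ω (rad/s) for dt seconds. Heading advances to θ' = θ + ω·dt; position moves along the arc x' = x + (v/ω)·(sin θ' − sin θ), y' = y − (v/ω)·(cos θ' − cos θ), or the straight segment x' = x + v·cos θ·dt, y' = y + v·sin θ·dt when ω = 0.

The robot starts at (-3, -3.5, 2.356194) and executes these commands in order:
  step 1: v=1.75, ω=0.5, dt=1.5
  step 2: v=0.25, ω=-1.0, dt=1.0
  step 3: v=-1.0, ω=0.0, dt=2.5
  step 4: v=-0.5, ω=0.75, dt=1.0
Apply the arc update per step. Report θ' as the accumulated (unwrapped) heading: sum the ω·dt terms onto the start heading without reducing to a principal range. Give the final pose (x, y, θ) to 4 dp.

(-3.8960, -4.8045, 2.8562)

step 1: θ'=3.1062 (R=3.5000) → pose (-5.3510, -2.4771, 3.1062)
step 2: θ'=2.1062 (R=-0.2500) → pose (-5.5572, -2.3548, 2.1062)
step 3: θ'=2.1062 (straight) → pose (-4.2817, -4.5049, 2.1062)
step 4: θ'=2.8562 (R=-0.6667) → pose (-3.8960, -4.8045, 2.8562)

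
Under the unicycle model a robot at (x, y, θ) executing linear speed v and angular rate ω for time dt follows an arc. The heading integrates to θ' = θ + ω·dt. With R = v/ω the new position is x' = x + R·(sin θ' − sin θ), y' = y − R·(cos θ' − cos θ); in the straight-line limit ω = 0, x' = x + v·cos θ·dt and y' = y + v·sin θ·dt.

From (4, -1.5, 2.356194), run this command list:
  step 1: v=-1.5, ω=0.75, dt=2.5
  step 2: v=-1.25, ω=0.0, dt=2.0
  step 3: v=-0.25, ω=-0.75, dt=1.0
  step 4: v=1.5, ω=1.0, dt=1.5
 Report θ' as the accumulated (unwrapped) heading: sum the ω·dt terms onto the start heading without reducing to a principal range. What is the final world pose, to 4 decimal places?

step 1: θ'=4.2312 (R=-2.0000) → pose (7.1871, -1.0115, 4.2312)
step 2: θ'=4.2312 (straight) → pose (8.3442, 1.2046, 4.2312)
step 3: θ'=3.4812 (R=0.3333) → pose (8.5286, 1.3647, 3.4812)
step 4: θ'=4.9812 (R=1.5000) → pose (7.5822, -0.4480, 4.9812)

(7.5822, -0.4480, 4.9812)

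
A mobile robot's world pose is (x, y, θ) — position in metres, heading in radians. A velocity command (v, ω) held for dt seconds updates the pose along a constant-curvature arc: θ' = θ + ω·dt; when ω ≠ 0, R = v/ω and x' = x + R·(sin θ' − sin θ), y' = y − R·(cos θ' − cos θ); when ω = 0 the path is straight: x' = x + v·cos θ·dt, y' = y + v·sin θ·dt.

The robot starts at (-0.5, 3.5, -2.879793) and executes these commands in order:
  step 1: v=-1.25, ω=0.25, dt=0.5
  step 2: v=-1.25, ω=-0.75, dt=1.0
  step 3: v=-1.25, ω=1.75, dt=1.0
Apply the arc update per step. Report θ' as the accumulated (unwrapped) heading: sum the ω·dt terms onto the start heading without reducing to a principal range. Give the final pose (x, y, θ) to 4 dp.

step 1: θ'=-2.7548 (R=-5.0000) → pose (0.0920, 3.6990, -2.7548)
step 2: θ'=-3.5048 (R=1.6667) → pose (1.3129, 3.7134, -3.5048)
step 3: θ'=-1.7548 (R=-0.7143) → pose (2.2689, 4.2504, -1.7548)

(2.2689, 4.2504, -1.7548)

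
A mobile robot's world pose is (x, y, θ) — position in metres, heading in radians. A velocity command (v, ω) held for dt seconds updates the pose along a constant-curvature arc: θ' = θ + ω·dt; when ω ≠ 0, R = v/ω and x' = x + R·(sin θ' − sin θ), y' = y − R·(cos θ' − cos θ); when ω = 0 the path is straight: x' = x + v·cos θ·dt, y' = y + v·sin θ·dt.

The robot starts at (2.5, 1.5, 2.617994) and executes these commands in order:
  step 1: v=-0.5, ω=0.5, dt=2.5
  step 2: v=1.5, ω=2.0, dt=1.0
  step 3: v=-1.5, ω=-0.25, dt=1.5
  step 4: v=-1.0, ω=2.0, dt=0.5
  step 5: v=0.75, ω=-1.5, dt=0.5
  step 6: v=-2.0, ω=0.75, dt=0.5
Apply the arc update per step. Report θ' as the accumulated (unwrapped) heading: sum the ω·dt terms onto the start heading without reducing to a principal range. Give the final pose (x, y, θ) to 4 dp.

(0.9860, 2.0598, 6.1180)

step 1: θ'=3.8680 (R=-1.0000) → pose (3.6642, 1.6185, 3.8680)
step 2: θ'=5.8680 (R=0.7500) → pose (3.8598, 0.3715, 5.8680)
step 3: θ'=5.4930 (R=6.0000) → pose (2.0171, 1.6395, 5.4930)
step 4: θ'=6.4930 (R=-0.5000) → pose (1.5577, 1.7767, 6.4930)
step 5: θ'=5.7430 (R=-0.5000) → pose (1.9190, 1.7164, 5.7430)
step 6: θ'=6.1180 (R=-2.6667) → pose (0.9860, 2.0598, 6.1180)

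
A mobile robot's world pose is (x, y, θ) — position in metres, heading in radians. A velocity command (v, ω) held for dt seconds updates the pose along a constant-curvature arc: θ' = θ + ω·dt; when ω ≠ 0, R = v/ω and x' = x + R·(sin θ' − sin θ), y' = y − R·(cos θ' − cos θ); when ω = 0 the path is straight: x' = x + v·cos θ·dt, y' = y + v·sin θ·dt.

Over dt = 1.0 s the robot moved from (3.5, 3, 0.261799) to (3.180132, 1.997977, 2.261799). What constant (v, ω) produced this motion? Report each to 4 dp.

Δθ = 2.261799 − 0.261799 = 2.000000
ω = Δθ/dt = 2.000000/1.0 = 2.0000
R = −Δy/(cos θ' − cos θ) = -0.6250
v = R·ω = -0.6250·2.0000 = -1.2500

v = -1.2500, ω = 2.0000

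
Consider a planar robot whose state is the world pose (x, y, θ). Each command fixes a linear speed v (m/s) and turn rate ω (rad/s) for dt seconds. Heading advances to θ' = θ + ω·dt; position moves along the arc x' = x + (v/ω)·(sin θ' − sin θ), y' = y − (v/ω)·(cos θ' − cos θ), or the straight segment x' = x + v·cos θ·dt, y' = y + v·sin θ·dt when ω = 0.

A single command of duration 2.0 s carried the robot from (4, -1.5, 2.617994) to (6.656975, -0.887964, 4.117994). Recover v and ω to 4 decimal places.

Δθ = 4.117994 − 2.617994 = 1.500000
ω = Δθ/dt = 1.500000/2.0 = 0.7500
R = Δx/(sin θ' − sin θ) = -2.0000
v = R·ω = -2.0000·0.7500 = -1.5000

v = -1.5000, ω = 0.7500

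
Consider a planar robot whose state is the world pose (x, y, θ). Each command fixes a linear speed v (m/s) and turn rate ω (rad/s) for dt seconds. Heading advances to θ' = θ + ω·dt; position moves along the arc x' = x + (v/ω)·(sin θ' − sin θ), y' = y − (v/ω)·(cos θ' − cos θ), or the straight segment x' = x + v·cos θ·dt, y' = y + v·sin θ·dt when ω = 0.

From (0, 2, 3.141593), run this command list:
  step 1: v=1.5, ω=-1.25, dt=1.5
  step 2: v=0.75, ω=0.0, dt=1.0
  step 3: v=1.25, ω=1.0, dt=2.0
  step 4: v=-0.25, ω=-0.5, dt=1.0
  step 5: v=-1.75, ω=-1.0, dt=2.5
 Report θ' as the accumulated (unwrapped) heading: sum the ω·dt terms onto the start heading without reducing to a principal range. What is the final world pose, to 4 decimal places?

(-2.2032, 2.5423, 0.2666)

step 1: θ'=1.2666 (R=-1.2000) → pose (-1.1449, 3.5594, 1.2666)
step 2: θ'=1.2666 (straight) → pose (-0.9203, 4.2750, 1.2666)
step 3: θ'=3.2666 (R=1.2500) → pose (-2.2687, 5.8897, 3.2666)
step 4: θ'=2.7666 (R=0.5000) → pose (-2.0232, 5.8588, 2.7666)
step 5: θ'=0.2666 (R=1.7500) → pose (-2.2032, 2.5423, 0.2666)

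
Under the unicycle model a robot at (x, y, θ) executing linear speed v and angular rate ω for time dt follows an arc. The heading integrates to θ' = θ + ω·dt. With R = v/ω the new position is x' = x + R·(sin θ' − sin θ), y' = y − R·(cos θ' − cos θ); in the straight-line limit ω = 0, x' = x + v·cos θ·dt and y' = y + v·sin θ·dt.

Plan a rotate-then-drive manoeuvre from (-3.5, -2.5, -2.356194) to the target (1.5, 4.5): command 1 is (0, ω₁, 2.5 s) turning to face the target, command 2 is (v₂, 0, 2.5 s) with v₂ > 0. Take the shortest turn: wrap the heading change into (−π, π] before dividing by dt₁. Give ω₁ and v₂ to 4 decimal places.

heading to target = atan2(4.5−-2.5, 1.5−-3.5) = 0.9505
Δθ = wrap(0.9505 − -2.3562) = -2.9764; ω₁ = Δθ/dt₁ = -1.1906
distance = √((1.5−-3.5)² + (4.5−-2.5)²) = 8.6023; v₂ = distance/dt₂ = 3.4409

ω₁ = -1.1906, v₂ = 3.4409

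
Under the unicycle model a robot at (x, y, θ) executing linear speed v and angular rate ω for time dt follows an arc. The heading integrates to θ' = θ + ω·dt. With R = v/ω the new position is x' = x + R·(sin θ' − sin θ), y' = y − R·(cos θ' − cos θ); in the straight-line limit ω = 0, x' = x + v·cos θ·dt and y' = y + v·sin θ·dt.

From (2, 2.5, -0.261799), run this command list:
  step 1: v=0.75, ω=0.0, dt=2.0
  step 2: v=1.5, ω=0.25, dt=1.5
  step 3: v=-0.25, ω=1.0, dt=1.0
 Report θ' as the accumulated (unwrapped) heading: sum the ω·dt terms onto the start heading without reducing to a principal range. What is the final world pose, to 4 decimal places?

step 1: θ'=-0.2618 (straight) → pose (3.4489, 2.1118, -0.2618)
step 2: θ'=0.1132 (R=6.0000) → pose (5.6796, 1.9457, 0.1132)
step 3: θ'=1.1132 (R=-0.2500) → pose (5.4835, 1.8078, 1.1132)

(5.4835, 1.8078, 1.1132)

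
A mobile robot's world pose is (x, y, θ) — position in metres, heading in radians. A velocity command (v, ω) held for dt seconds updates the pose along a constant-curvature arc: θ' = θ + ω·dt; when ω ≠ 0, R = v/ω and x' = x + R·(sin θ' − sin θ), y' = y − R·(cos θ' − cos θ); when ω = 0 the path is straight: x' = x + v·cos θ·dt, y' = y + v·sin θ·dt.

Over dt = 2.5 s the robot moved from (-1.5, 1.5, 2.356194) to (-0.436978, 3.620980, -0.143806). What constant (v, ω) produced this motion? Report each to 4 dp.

Δθ = -0.143806 − 2.356194 = -2.500000
ω = Δθ/dt = -2.500000/2.5 = -1.0000
R = −Δy/(cos θ' − cos θ) = -1.2500
v = R·ω = -1.2500·-1.0000 = 1.2500

v = 1.2500, ω = -1.0000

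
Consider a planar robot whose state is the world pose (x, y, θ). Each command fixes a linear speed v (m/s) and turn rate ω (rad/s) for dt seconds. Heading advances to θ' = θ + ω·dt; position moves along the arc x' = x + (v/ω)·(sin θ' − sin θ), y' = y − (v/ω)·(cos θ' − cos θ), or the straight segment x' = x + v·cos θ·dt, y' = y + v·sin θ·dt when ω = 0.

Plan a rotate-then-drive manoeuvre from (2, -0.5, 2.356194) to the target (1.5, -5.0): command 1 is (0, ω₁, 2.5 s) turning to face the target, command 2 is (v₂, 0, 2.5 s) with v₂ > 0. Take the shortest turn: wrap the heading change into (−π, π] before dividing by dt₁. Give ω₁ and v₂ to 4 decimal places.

ω₁ = 0.8982, v₂ = 1.8111

heading to target = atan2(-5−-0.5, 1.5−2) = -1.6815
Δθ = wrap(-1.6815 − 2.3562) = 2.2455; ω₁ = Δθ/dt₁ = 0.8982
distance = √((1.5−2)² + (-5−-0.5)²) = 4.5277; v₂ = distance/dt₂ = 1.8111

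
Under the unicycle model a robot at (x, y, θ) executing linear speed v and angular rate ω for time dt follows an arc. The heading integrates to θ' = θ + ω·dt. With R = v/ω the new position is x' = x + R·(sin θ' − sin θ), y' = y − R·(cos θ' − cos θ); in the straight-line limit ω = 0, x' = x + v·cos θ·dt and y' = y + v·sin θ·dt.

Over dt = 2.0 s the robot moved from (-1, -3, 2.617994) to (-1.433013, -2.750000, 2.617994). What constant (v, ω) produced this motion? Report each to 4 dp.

Δθ = 2.617994 − 2.617994 = 0.000000
ω = Δθ/dt = 0.000000/2.0 = 0.0000
ω = 0 → v = (Δx·cos θ + Δy·sin θ)/dt = 0.2500

v = 0.2500, ω = 0.0000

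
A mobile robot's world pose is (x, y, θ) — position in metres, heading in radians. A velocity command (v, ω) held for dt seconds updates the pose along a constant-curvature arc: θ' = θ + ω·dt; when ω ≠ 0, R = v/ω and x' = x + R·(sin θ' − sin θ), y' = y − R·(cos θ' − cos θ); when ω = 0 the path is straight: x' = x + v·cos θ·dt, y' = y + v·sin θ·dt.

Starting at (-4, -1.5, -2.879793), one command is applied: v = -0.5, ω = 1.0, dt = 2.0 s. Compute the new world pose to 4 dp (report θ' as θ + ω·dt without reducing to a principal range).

θ' = -2.8798 + 1.0·2.0 = -0.8798
R = v/ω = -0.5/1.0 = -0.5000
x' = -4 + -0.5000·(sin -0.8798 − sin -2.8798) = -3.7441
y' = -1.5 − -0.5000·(cos -0.8798 − cos -2.8798) = -0.6984

(-3.7441, -0.6984, -0.8798)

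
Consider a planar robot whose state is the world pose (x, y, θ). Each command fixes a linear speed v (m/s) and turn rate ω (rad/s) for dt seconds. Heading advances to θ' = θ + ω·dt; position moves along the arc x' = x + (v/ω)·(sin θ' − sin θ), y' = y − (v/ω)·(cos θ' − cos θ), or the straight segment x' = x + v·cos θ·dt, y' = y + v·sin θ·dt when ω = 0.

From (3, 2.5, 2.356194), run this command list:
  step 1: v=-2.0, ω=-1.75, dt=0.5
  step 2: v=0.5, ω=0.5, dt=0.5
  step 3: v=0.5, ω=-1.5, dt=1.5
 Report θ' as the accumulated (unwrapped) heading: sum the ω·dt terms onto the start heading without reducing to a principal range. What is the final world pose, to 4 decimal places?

step 1: θ'=1.4812 (R=1.1429) → pose (3.3302, 1.5896, 1.4812)
step 2: θ'=1.7312 (R=1.0000) → pose (3.3213, 1.8388, 1.7312)
step 3: θ'=-0.5188 (R=-0.3333) → pose (3.8157, 2.1815, -0.5188)

(3.8157, 2.1815, -0.5188)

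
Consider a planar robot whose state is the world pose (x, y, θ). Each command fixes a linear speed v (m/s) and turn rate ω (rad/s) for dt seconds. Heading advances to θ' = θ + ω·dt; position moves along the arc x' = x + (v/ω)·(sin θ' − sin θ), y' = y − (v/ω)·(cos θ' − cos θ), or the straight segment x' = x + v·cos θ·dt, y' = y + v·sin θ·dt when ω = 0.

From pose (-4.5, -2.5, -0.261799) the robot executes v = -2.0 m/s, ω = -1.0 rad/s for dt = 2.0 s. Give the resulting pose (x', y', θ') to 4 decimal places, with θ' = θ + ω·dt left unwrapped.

(-5.5236, 0.7065, -2.2618)

θ' = -0.2618 + -1.0·2.0 = -2.2618
R = v/ω = -2.0/-1.0 = 2.0000
x' = -4.5 + 2.0000·(sin -2.2618 − sin -0.2618) = -5.5236
y' = -2.5 − 2.0000·(cos -2.2618 − cos -0.2618) = 0.7065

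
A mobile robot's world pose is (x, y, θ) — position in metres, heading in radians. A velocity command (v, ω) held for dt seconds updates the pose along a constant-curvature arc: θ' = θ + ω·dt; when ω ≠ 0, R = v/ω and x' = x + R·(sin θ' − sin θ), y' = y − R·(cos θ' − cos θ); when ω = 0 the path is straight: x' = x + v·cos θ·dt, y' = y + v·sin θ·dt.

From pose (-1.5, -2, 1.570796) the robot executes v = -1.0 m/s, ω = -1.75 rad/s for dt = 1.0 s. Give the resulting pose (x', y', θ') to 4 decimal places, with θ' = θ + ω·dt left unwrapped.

θ' = 1.5708 + -1.75·1.0 = -0.1792
R = v/ω = -1.0/-1.75 = 0.5714
x' = -1.5 + 0.5714·(sin -0.1792 − sin 1.5708) = -2.1733
y' = -2 − 0.5714·(cos -0.1792 − cos 1.5708) = -2.5623

(-2.1733, -2.5623, -0.1792)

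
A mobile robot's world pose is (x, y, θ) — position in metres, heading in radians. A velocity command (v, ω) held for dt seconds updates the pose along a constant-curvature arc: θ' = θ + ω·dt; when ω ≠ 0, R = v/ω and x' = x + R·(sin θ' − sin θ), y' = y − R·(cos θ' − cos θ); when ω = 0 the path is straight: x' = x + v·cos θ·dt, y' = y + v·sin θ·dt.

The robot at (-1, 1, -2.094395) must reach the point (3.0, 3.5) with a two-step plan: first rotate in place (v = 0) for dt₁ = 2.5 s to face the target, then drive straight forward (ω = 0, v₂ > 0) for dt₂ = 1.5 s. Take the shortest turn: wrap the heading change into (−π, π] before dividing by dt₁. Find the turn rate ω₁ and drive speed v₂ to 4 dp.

ω₁ = 1.0612, v₂ = 3.1447

heading to target = atan2(3.5−1, 3−-1) = 0.5586
Δθ = wrap(0.5586 − -2.0944) = 2.6530; ω₁ = Δθ/dt₁ = 1.0612
distance = √((3−-1)² + (3.5−1)²) = 4.7170; v₂ = distance/dt₂ = 3.1447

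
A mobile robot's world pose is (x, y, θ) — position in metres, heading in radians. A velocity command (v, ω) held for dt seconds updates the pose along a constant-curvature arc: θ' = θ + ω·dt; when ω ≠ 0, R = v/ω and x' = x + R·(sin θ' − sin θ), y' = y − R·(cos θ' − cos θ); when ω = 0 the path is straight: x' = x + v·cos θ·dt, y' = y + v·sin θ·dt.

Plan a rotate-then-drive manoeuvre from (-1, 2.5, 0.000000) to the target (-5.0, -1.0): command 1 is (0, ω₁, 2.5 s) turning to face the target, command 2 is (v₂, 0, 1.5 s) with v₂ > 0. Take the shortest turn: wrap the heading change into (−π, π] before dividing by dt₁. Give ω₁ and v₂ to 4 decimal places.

ω₁ = -0.9691, v₂ = 3.5434

heading to target = atan2(-1−2.5, -5−-1) = -2.4228
Δθ = wrap(-2.4228 − 0.0000) = -2.4228; ω₁ = Δθ/dt₁ = -0.9691
distance = √((-5−-1)² + (-1−2.5)²) = 5.3151; v₂ = distance/dt₂ = 3.5434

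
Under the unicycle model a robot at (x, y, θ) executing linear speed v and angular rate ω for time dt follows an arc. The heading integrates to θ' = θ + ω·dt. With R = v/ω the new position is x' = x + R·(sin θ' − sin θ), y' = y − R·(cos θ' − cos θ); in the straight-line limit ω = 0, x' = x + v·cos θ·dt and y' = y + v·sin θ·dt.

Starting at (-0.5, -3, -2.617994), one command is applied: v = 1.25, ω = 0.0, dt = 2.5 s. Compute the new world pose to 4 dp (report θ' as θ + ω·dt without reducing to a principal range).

(-3.2063, -4.5625, -2.6180)

θ' = -2.6180 + 0.0·2.5 = -2.6180
ω = 0 → straight: x' = -0.5 + 1.25·cos(-2.6180)·2.5 = -3.2063
y' = -3 + 1.25·sin(-2.6180)·2.5 = -4.5625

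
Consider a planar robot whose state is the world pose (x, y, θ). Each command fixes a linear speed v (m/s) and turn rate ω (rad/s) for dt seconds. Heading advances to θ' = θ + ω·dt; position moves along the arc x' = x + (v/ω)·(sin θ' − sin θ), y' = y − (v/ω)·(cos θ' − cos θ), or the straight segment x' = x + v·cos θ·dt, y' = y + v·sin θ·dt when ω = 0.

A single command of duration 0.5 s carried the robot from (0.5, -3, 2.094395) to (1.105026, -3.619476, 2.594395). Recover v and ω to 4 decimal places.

Δθ = 2.594395 − 2.094395 = 0.500000
ω = Δθ/dt = 0.500000/0.5 = 1.0000
R = −Δy/(cos θ' − cos θ) = -1.7500
v = R·ω = -1.7500·1.0000 = -1.7500

v = -1.7500, ω = 1.0000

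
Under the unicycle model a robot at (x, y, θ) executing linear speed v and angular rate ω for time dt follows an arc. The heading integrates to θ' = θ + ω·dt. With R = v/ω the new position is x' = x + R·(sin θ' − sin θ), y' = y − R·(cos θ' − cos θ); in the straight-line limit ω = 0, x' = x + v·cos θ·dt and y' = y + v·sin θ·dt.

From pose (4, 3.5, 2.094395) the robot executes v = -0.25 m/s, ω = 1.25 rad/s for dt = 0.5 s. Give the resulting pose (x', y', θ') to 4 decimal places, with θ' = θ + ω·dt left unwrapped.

θ' = 2.0944 + 1.25·0.5 = 2.7194
R = v/ω = -0.25/1.25 = -0.2000
x' = 4 + -0.2000·(sin 2.7194 − sin 2.0944) = 4.0913
y' = 3.5 − -0.2000·(cos 2.7194 − cos 2.0944) = 3.4176

(4.0913, 3.4176, 2.7194)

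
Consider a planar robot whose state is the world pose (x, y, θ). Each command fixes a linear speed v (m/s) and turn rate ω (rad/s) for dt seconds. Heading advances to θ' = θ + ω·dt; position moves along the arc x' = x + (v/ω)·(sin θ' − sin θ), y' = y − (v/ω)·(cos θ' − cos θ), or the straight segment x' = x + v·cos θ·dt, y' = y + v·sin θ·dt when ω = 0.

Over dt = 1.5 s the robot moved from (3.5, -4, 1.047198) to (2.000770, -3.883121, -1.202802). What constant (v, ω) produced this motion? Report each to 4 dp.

v = -1.2500, ω = -1.5000

Δθ = -1.202802 − 1.047198 = -2.250000
ω = Δθ/dt = -2.250000/1.5 = -1.5000
R = Δx/(sin θ' − sin θ) = 0.8333
v = R·ω = 0.8333·-1.5000 = -1.2500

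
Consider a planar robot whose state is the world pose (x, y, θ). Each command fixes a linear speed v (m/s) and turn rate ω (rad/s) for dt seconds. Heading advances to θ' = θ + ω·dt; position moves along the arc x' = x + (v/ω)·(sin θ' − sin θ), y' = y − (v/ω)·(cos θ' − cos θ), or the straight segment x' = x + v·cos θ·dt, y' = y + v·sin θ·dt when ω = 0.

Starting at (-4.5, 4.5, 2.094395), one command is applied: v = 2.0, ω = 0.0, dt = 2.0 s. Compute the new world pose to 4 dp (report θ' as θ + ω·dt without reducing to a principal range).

(-6.5000, 7.9641, 2.0944)

θ' = 2.0944 + 0.0·2.0 = 2.0944
ω = 0 → straight: x' = -4.5 + 2.0·cos(2.0944)·2.0 = -6.5000
y' = 4.5 + 2.0·sin(2.0944)·2.0 = 7.9641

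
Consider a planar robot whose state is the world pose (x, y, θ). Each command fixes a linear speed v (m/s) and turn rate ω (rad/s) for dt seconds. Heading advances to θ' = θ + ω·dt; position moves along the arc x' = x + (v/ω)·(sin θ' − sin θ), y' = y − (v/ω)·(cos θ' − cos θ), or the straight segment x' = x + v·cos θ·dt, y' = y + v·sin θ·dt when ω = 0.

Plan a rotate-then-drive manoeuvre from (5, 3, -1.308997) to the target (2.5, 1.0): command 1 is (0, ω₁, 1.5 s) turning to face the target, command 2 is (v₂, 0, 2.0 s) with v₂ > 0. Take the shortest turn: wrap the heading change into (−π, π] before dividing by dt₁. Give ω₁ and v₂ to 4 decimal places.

heading to target = atan2(1−3, 2.5−5) = -2.4669
Δθ = wrap(-2.4669 − -1.3090) = -1.1579; ω₁ = Δθ/dt₁ = -0.7719
distance = √((2.5−5)² + (1−3)²) = 3.2016; v₂ = distance/dt₂ = 1.6008

ω₁ = -0.7719, v₂ = 1.6008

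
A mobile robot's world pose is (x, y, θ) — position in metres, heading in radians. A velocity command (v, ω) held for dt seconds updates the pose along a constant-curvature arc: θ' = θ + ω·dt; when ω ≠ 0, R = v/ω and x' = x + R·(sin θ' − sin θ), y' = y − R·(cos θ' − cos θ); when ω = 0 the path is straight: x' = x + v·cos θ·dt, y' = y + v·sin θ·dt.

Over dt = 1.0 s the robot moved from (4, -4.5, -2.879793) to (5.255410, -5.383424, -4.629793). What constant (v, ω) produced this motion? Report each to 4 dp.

v = -1.7500, ω = -1.7500

Δθ = -4.629793 − -2.879793 = -1.750000
ω = Δθ/dt = -1.750000/1.0 = -1.7500
R = Δx/(sin θ' − sin θ) = 1.0000
v = R·ω = 1.0000·-1.7500 = -1.7500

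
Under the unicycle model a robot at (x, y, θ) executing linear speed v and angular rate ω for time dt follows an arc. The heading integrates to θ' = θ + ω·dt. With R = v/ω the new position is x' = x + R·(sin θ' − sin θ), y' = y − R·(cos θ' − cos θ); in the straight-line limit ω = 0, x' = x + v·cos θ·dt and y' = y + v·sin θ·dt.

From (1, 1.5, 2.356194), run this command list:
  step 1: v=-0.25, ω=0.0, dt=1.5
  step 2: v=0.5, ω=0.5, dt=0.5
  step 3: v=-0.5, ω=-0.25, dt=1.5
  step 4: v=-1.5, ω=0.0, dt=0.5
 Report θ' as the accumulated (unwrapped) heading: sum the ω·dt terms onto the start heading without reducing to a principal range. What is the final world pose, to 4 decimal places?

(2.0874, 0.3022, 2.2312)

step 1: θ'=2.3562 (straight) → pose (1.2652, 1.2348, 2.3562)
step 2: θ'=2.6062 (R=1.0000) → pose (1.0682, 1.3878, 2.6062)
step 3: θ'=2.2312 (R=2.0000) → pose (1.6274, 0.8945, 2.2312)
step 4: θ'=2.2312 (straight) → pose (2.0874, 0.3022, 2.2312)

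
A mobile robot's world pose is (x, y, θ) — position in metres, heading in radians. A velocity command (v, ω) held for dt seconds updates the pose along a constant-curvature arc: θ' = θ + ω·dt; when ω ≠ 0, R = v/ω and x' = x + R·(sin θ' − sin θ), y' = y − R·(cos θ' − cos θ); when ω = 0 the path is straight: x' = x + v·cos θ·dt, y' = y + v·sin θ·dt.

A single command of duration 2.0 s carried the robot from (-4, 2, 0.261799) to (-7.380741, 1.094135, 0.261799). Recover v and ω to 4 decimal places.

Δθ = 0.261799 − 0.261799 = 0.000000
ω = Δθ/dt = 0.000000/2.0 = 0.0000
ω = 0 → v = (Δx·cos θ + Δy·sin θ)/dt = -1.7500

v = -1.7500, ω = 0.0000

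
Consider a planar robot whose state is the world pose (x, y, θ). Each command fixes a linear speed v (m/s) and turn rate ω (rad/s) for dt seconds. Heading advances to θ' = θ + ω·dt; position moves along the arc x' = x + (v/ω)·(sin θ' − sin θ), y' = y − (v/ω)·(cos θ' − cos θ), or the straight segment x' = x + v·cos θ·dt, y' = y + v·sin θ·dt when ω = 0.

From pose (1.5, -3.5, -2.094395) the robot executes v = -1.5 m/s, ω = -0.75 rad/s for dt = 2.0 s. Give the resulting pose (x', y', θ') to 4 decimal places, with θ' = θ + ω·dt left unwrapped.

(4.1070, -2.7016, -3.5944)

θ' = -2.0944 + -0.75·2.0 = -3.5944
R = v/ω = -1.5/-0.75 = 2.0000
x' = 1.5 + 2.0000·(sin -3.5944 − sin -2.0944) = 4.1070
y' = -3.5 − 2.0000·(cos -3.5944 − cos -2.0944) = -2.7016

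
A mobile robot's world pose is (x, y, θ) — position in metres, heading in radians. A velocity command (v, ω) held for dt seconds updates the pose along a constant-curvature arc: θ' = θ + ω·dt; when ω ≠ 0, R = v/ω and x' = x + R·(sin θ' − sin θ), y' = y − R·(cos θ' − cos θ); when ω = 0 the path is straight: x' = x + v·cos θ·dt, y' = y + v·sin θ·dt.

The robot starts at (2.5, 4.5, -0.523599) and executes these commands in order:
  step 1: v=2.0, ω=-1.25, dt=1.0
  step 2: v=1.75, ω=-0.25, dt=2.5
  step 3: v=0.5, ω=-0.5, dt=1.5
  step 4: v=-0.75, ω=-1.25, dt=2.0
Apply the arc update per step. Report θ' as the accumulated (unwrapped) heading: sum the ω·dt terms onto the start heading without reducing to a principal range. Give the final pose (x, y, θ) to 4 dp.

(0.8141, -2.2998, -5.6486)

step 1: θ'=-1.7736 (R=-1.6000) → pose (3.2672, 2.7921, -1.7736)
step 2: θ'=-2.3986 (R=-7.0000) → pose (1.1461, -0.9531, -2.3986)
step 3: θ'=-3.1486 (R=-1.0000) → pose (0.4626, -1.2167, -3.1486)
step 4: θ'=-5.6486 (R=0.6000) → pose (0.8141, -2.2998, -5.6486)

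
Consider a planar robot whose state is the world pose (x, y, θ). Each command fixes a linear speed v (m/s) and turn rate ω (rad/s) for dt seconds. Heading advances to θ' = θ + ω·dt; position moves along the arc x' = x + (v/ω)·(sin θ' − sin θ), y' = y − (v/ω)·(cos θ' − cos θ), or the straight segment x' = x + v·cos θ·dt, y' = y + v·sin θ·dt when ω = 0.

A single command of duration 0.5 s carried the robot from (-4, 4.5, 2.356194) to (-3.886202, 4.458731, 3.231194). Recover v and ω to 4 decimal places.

v = -0.2500, ω = 1.7500

Δθ = 3.231194 − 2.356194 = 0.875000
ω = Δθ/dt = 0.875000/0.5 = 1.7500
R = Δx/(sin θ' − sin θ) = -0.1429
v = R·ω = -0.1429·1.7500 = -0.2500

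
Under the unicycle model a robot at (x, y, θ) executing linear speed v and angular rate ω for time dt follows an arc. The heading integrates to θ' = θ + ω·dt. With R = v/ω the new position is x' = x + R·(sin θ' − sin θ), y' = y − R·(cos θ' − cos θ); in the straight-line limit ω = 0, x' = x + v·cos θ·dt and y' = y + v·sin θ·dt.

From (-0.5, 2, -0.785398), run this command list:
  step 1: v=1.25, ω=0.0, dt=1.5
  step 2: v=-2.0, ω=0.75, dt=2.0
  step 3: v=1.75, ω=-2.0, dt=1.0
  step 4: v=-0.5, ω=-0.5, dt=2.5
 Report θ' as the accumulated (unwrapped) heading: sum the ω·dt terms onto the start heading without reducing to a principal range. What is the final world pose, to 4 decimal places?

step 1: θ'=-0.7854 (straight) → pose (0.8258, 0.6742, -0.7854)
step 2: θ'=0.7146 (R=-2.6667) → pose (-2.8073, 0.8028, 0.7146)
step 3: θ'=-1.2854 (R=-0.8750) → pose (-1.3943, 0.3882, -1.2854)
step 4: θ'=-2.5354 (R=1.0000) → pose (-1.0045, 1.4916, -2.5354)

(-1.0045, 1.4916, -2.5354)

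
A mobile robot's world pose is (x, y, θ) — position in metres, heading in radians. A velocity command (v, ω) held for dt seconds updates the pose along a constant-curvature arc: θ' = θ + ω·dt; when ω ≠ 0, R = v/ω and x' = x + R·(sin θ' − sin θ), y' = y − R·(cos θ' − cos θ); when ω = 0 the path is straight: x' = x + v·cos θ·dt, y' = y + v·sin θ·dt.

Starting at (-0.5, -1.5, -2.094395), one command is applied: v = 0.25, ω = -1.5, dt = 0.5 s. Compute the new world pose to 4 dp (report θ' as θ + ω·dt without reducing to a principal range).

(-0.5955, -1.5760, -2.8444)

θ' = -2.0944 + -1.5·0.5 = -2.8444
R = v/ω = 0.25/-1.5 = -0.1667
x' = -0.5 + -0.1667·(sin -2.8444 − sin -2.0944) = -0.5955
y' = -1.5 − -0.1667·(cos -2.8444 − cos -2.0944) = -1.5760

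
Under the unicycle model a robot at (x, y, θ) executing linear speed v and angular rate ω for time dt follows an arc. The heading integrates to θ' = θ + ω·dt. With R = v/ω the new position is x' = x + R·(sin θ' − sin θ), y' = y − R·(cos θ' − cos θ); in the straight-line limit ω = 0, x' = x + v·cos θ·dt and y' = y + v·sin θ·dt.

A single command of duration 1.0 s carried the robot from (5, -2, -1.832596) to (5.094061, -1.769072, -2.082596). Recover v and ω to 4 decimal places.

v = -0.2500, ω = -0.2500

Δθ = -2.082596 − -1.832596 = -0.250000
ω = Δθ/dt = -0.250000/1.0 = -0.2500
R = −Δy/(cos θ' − cos θ) = 1.0000
v = R·ω = 1.0000·-0.2500 = -0.2500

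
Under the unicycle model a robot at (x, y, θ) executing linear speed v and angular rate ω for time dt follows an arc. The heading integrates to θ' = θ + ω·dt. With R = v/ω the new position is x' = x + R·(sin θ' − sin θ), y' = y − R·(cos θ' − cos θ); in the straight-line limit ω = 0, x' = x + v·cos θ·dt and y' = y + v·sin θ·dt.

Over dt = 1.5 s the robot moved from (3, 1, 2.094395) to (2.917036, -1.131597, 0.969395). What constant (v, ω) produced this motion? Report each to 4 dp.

v = -1.5000, ω = -0.7500

Δθ = 0.969395 − 2.094395 = -1.125000
ω = Δθ/dt = -1.125000/1.5 = -0.7500
R = −Δy/(cos θ' − cos θ) = 2.0000
v = R·ω = 2.0000·-0.7500 = -1.5000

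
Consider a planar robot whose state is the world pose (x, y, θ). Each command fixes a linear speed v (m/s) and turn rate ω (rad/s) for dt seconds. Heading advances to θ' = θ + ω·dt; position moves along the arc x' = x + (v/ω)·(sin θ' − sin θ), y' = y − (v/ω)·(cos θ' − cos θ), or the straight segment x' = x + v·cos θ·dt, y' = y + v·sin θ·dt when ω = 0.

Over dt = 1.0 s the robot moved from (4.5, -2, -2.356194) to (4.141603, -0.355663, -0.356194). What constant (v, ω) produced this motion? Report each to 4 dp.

v = -2.0000, ω = 2.0000

Δθ = -0.356194 − -2.356194 = 2.000000
ω = Δθ/dt = 2.000000/1.0 = 2.0000
R = −Δy/(cos θ' − cos θ) = -1.0000
v = R·ω = -1.0000·2.0000 = -2.0000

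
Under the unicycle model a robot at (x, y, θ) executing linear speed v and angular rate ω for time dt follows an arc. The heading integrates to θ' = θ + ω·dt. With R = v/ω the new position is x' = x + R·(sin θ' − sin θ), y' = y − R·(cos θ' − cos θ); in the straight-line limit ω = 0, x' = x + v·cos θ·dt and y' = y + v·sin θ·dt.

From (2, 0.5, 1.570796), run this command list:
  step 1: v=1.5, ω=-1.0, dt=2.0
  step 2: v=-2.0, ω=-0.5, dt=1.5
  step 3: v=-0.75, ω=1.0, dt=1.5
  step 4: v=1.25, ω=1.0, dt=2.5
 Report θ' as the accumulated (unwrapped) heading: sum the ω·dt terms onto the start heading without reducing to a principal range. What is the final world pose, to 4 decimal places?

(1.1619, 6.7724, 2.8208)

step 1: θ'=-0.4292 (R=-1.5000) → pose (4.1242, 1.8639, -0.4292)
step 2: θ'=-1.1792 (R=4.0000) → pose (2.0916, 3.9745, -1.1792)
step 3: θ'=0.3208 (R=-0.7500) → pose (1.1619, 4.4000, 0.3208)
step 4: θ'=2.8208 (R=1.2500) → pose (1.1619, 6.7724, 2.8208)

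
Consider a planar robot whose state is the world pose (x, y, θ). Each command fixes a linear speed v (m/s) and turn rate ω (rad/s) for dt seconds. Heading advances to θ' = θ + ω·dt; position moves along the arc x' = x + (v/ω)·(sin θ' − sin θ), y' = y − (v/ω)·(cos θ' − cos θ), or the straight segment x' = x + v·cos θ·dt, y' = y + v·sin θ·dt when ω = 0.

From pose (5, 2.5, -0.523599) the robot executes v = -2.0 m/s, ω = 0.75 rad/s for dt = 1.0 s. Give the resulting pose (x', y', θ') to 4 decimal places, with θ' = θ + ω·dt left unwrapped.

(3.0681, 2.7892, 0.2264)

θ' = -0.5236 + 0.75·1.0 = 0.2264
R = v/ω = -2.0/0.75 = -2.6667
x' = 5 + -2.6667·(sin 0.2264 − sin -0.5236) = 3.0681
y' = 2.5 − -2.6667·(cos 0.2264 − cos -0.5236) = 2.7892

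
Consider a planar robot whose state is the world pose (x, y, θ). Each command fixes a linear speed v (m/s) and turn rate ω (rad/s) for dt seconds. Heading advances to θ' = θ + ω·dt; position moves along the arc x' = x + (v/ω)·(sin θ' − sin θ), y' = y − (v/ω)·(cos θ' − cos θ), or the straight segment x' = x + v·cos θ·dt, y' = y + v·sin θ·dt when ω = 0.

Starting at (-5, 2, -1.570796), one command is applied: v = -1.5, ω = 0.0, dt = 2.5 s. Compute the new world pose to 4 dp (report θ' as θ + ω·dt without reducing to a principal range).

θ' = -1.5708 + 0.0·2.5 = -1.5708
ω = 0 → straight: x' = -5 + -1.5·cos(-1.5708)·2.5 = -5.0000
y' = 2 + -1.5·sin(-1.5708)·2.5 = 5.7500

(-5.0000, 5.7500, -1.5708)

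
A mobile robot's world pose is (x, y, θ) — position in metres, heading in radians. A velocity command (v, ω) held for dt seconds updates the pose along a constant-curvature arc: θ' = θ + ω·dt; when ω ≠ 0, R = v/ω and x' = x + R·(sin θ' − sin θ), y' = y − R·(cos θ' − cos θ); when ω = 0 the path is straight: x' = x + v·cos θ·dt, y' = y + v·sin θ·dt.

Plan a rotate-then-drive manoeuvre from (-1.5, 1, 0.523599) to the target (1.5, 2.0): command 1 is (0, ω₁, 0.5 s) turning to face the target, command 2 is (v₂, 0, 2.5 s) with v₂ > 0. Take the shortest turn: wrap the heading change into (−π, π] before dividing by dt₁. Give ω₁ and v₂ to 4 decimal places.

heading to target = atan2(2−1, 1.5−-1.5) = 0.3218
Δθ = wrap(0.3218 − 0.5236) = -0.2018; ω₁ = Δθ/dt₁ = -0.4037
distance = √((1.5−-1.5)² + (2−1)²) = 3.1623; v₂ = distance/dt₂ = 1.2649

ω₁ = -0.4037, v₂ = 1.2649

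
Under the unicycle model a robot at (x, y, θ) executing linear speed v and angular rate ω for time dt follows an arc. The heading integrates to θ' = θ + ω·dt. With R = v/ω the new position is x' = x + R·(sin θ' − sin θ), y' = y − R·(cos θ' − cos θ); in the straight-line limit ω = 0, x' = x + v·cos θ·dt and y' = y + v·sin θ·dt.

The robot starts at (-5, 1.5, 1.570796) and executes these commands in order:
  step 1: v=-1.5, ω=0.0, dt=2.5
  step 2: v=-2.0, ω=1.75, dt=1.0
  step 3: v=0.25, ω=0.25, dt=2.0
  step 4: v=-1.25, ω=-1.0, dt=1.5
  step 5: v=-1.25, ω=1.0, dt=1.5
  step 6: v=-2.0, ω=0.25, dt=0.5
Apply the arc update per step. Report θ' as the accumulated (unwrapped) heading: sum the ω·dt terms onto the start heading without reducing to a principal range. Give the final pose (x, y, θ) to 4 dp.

step 1: θ'=1.5708 (straight) → pose (-5.0000, -2.2500, 1.5708)
step 2: θ'=3.3208 (R=-1.1429) → pose (-3.6534, -3.3746, 3.3208)
step 3: θ'=3.8208 (R=1.0000) → pose (-4.1034, -3.5805, 3.8208)
step 4: θ'=2.3208 (R=1.2500) → pose (-2.4035, -3.7010, 2.3208)
step 5: θ'=3.8208 (R=-1.2500) → pose (-0.7037, -3.8216, 3.8208)
step 6: θ'=3.9458 (R=-8.0000) → pose (0.0331, -3.1465, 3.9458)

(0.0331, -3.1465, 3.9458)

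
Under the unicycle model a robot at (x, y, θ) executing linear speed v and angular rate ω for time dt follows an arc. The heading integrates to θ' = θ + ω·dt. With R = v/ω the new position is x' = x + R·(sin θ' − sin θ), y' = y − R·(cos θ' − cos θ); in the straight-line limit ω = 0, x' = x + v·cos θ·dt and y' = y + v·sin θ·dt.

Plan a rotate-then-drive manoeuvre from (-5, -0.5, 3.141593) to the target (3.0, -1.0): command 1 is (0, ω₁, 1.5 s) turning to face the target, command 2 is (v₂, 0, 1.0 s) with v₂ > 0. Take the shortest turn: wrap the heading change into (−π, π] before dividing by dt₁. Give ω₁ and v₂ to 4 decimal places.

heading to target = atan2(-1−-0.5, 3−-5) = -0.0624
Δθ = wrap(-0.0624 − 3.1416) = 3.0792; ω₁ = Δθ/dt₁ = 2.0528
distance = √((3−-5)² + (-1−-0.5)²) = 8.0156; v₂ = distance/dt₂ = 8.0156

ω₁ = 2.0528, v₂ = 8.0156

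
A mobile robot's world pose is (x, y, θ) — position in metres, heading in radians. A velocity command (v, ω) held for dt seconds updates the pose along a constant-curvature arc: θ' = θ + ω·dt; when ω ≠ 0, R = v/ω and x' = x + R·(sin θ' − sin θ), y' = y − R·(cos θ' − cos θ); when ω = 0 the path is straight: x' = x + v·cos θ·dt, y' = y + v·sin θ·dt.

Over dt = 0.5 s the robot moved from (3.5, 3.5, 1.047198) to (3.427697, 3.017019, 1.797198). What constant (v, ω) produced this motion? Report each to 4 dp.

Δθ = 1.797198 − 1.047198 = 0.750000
ω = Δθ/dt = 0.750000/0.5 = 1.5000
R = −Δy/(cos θ' − cos θ) = -0.6667
v = R·ω = -0.6667·1.5000 = -1.0000

v = -1.0000, ω = 1.5000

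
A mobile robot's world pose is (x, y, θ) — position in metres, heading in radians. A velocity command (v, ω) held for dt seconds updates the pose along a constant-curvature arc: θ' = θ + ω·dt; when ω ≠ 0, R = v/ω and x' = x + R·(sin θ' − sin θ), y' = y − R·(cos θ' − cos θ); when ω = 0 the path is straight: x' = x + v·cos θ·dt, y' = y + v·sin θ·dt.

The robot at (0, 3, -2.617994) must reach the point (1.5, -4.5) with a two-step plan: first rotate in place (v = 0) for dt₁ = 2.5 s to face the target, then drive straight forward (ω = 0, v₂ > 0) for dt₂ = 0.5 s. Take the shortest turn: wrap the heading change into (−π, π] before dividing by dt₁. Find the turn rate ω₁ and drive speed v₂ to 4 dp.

heading to target = atan2(-4.5−3, 1.5−0) = -1.3734
Δθ = wrap(-1.3734 − -2.6180) = 1.2446; ω₁ = Δθ/dt₁ = 0.4978
distance = √((1.5−0)² + (-4.5−3)²) = 7.6485; v₂ = distance/dt₂ = 15.2971

ω₁ = 0.4978, v₂ = 15.2971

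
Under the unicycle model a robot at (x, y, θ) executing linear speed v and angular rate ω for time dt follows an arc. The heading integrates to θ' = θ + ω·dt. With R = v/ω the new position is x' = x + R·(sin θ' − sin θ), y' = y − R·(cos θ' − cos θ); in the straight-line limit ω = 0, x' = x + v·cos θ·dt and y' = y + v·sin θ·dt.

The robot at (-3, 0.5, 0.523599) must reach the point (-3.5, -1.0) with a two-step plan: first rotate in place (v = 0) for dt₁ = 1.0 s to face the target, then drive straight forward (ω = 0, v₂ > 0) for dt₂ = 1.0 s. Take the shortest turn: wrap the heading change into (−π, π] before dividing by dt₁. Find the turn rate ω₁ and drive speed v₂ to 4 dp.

ω₁ = -2.4161, v₂ = 1.5811

heading to target = atan2(-1−0.5, -3.5−-3) = -1.8925
Δθ = wrap(-1.8925 − 0.5236) = -2.4161; ω₁ = Δθ/dt₁ = -2.4161
distance = √((-3.5−-3)² + (-1−0.5)²) = 1.5811; v₂ = distance/dt₂ = 1.5811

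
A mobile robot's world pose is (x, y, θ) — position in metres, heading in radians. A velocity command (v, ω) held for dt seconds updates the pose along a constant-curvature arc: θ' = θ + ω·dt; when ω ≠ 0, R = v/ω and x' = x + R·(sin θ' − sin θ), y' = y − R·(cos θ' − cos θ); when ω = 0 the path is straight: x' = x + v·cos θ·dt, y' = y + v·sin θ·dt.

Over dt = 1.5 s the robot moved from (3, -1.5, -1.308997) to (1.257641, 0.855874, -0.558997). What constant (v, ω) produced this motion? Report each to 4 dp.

Δθ = -0.558997 − -1.308997 = 0.750000
ω = Δθ/dt = 0.750000/1.5 = 0.5000
R = −Δy/(cos θ' − cos θ) = -4.0000
v = R·ω = -4.0000·0.5000 = -2.0000

v = -2.0000, ω = 0.5000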